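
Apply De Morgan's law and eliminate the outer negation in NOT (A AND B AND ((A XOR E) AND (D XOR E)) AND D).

NOT A OR NOT B OR NOT ((A XOR E) AND (D XOR E)) OR NOT D
De Morgan's: NOT(AND of terms) = OR of negations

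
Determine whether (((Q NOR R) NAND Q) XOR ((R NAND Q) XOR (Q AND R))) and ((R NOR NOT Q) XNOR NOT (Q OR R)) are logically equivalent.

No. Counterexample: with Q=0, R=1, Expression 1 = 0 but Expression 2 = 1.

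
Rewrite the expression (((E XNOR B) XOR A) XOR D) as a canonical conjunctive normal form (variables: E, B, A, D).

(E OR B OR A OR NOT D) AND (E OR B OR NOT A OR D) AND (E OR NOT B OR A OR D) AND (E OR NOT B OR NOT A OR NOT D) AND (NOT E OR B OR A OR D) AND (NOT E OR B OR NOT A OR NOT D) AND (NOT E OR NOT B OR A OR NOT D) AND (NOT E OR NOT B OR NOT A OR D)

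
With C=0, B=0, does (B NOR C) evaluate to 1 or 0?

Substituting: (0 NOR 0)
= 1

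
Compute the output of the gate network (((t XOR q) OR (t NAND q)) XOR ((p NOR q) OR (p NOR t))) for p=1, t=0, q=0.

Substituting: (((0 XOR 0) OR (0 NAND 0)) XOR ((1 NOR 0) OR (1 NOR 0)))
= 1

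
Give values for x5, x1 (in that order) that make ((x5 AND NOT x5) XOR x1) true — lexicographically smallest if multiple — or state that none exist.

x5=0, x1=1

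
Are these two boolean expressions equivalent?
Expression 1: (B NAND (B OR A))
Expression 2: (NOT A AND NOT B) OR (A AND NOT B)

Yes, they are equivalent — the two output columns agree on all 4 assignments:
A | B | Expression 1 | Expression 2
-----------------------------------
0 | 0 | 1 | 1
0 | 1 | 0 | 0
1 | 0 | 1 | 1
1 | 1 | 0 | 0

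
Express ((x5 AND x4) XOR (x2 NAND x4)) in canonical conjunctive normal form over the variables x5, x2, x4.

(x5 OR NOT x2 OR NOT x4) AND (NOT x5 OR x2 OR NOT x4)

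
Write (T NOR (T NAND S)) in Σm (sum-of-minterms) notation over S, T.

Σm() = FALSE (no minterms)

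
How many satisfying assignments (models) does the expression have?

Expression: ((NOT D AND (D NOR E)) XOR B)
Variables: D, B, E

Satisfying assignments: (0,0,0), (0,1,1), (1,1,0), (1,1,1)
Count: 4 out of 8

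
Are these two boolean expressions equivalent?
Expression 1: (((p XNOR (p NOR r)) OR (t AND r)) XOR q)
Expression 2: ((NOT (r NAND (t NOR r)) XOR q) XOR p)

No. Counterexample: with t=0, q=0, r=0, p=1, Expression 1 = 0 but Expression 2 = 1.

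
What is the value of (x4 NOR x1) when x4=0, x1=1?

Substituting: (0 NOR 1)
= 0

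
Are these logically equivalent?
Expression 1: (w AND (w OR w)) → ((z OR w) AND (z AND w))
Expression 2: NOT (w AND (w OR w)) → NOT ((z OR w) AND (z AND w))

No, Inverse is not equivalent to original (counterexample: w=1, z=0)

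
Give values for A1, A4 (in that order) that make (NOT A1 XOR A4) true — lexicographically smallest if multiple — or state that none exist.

A1=0, A4=0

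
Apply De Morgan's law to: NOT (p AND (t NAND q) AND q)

NOT p OR NOT (t NAND q) OR NOT q
De Morgan's: NOT(AND of terms) = OR of negations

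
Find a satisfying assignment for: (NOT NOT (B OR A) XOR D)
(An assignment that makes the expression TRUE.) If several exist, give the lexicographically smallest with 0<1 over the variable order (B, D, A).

B=0, D=0, A=1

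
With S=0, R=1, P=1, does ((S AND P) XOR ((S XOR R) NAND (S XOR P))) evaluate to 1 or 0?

Substituting: ((0 AND 1) XOR ((0 XOR 1) NAND (0 XOR 1)))
= 0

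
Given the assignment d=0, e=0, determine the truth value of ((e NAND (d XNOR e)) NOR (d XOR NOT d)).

Substituting: ((0 NAND (0 XNOR 0)) NOR (0 XOR NOT 0))
= 0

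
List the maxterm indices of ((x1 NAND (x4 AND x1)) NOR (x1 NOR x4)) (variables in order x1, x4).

ΠM(0, 1, 2) = (x1 OR x4) AND (x1 OR NOT x4) AND (NOT x1 OR x4)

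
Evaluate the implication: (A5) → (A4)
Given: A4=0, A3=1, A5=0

Antecedent (A5) = 0; consequent (A4) = 0.
0 → 0 = 1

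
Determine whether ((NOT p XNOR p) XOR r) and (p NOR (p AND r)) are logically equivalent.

No. Counterexample: with p=0, r=0, Expression 1 = 0 but Expression 2 = 1.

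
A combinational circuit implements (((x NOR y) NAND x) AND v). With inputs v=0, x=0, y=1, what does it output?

Substituting: (((0 NOR 1) NAND 0) AND 0)
= 0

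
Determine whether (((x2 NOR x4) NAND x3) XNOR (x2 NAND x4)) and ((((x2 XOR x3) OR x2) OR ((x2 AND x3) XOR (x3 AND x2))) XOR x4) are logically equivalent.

No. Counterexample: with x4=0, x2=0, x3=0, Expression 1 = 1 but Expression 2 = 0.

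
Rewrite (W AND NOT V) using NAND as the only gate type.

((W NAND (V NAND V)) NAND (W NAND (V NAND V)))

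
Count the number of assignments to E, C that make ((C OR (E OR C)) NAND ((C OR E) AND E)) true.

Satisfying assignments: (0,0), (0,1)
Count: 2 out of 4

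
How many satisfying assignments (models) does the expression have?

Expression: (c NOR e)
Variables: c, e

Satisfying assignments: (0,0)
Count: 1 out of 4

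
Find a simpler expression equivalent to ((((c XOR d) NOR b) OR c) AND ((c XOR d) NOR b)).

By absorption (E AND (E OR v) = E):
= ((c XOR d) NOR b)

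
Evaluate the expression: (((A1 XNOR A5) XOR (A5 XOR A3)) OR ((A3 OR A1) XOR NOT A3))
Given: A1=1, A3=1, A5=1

Substituting: (((1 XNOR 1) XOR (1 XOR 1)) OR ((1 OR 1) XOR NOT 1))
= 1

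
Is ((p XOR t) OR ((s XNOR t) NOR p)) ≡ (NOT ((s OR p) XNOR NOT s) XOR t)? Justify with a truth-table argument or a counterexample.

No. Counterexample: with t=0, s=0, p=0, Expression 1 = 0 but Expression 2 = 1.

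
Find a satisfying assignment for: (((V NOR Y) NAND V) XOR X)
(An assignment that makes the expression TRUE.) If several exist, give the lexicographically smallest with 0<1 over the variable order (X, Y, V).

X=0, Y=0, V=0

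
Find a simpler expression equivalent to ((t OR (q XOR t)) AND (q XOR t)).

By absorption (E AND (E OR v) = E):
= (q XOR t)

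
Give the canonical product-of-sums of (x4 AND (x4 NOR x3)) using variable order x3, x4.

ΠM(0, 1, 2, 3) = (x3 OR x4) AND (x3 OR NOT x4) AND (NOT x3 OR x4) AND (NOT x3 OR NOT x4)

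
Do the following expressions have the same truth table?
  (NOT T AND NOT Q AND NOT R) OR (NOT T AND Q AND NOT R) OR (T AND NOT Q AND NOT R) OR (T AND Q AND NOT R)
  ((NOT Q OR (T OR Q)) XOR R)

Yes, they are equivalent — the two output columns agree on all 8 assignments:
T | Q | R | Expression 1 | Expression 2
---------------------------------------
0 | 0 | 0 | 1 | 1
0 | 0 | 1 | 0 | 0
0 | 1 | 0 | 1 | 1
0 | 1 | 1 | 0 | 0
1 | 0 | 0 | 1 | 1
1 | 0 | 1 | 0 | 0
1 | 1 | 0 | 1 | 1
1 | 1 | 1 | 0 | 0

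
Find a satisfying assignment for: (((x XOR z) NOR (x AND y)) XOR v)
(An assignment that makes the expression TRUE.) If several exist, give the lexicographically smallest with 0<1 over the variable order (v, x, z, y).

v=0, x=0, z=0, y=0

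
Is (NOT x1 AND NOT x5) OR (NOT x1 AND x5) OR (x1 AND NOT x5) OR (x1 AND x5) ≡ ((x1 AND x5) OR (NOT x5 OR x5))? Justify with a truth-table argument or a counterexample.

Yes, they are equivalent — the two output columns agree on all 4 assignments:
x1 | x5 | Expression 1 | Expression 2
-------------------------------------
0 | 0 | 1 | 1
0 | 1 | 1 | 1
1 | 0 | 1 | 1
1 | 1 | 1 | 1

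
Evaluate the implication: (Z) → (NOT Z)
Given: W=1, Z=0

Antecedent (Z) = 0; consequent (NOT Z) = 1.
0 → 1 = 1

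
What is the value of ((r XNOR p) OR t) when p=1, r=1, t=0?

Substituting: ((1 XNOR 1) OR 0)
= 1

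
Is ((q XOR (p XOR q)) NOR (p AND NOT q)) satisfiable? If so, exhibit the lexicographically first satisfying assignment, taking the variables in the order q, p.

q=0, p=0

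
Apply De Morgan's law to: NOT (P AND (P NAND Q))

NOT P OR NOT (P NAND Q)
De Morgan's: NOT(AND of terms) = OR of negations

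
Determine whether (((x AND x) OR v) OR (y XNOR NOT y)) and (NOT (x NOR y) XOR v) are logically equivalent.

No. Counterexample: with v=0, y=1, x=0, Expression 1 = 0 but Expression 2 = 1.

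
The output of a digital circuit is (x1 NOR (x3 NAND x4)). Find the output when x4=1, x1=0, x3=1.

Substituting: (0 NOR (1 NAND 1))
= 1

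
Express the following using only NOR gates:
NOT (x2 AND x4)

(((x2 NOR x2) NOR (x4 NOR x4)) NOR ((x2 NOR x2) NOR (x4 NOR x4)))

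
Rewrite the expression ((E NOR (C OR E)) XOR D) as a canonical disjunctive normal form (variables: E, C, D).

(NOT E AND NOT C AND NOT D) OR (NOT E AND C AND D) OR (E AND NOT C AND D) OR (E AND C AND D)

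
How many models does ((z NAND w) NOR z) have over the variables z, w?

No assignment satisfies the expression.
Count: 0 out of 4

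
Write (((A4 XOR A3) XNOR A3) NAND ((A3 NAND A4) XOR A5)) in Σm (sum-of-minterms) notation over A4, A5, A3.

Σm(2, 3, 4, 5, 6, 7) = (NOT A4 AND A5 AND NOT A3) OR (NOT A4 AND A5 AND A3) OR (A4 AND NOT A5 AND NOT A3) OR (A4 AND NOT A5 AND A3) OR (A4 AND A5 AND NOT A3) OR (A4 AND A5 AND A3)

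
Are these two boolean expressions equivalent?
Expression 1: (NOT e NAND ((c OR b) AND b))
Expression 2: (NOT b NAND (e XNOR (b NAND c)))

No. Counterexample: with e=0, c=0, b=1, Expression 1 = 0 but Expression 2 = 1.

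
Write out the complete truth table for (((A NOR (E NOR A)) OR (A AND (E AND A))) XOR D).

A | E | D | Output
------------------
0 | 0 | 0 | 0
0 | 0 | 1 | 1
0 | 1 | 0 | 1
0 | 1 | 1 | 0
1 | 0 | 0 | 0
1 | 0 | 1 | 1
1 | 1 | 0 | 1
1 | 1 | 1 | 0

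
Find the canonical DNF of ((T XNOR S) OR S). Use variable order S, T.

(NOT S AND NOT T) OR (S AND NOT T) OR (S AND T)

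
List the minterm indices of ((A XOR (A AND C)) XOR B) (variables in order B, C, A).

Σm(1, 4, 6, 7) = (NOT B AND NOT C AND A) OR (B AND NOT C AND NOT A) OR (B AND C AND NOT A) OR (B AND C AND A)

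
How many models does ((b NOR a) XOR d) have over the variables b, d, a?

Satisfying assignments: (0,0,0), (0,1,1), (1,1,0), (1,1,1)
Count: 4 out of 8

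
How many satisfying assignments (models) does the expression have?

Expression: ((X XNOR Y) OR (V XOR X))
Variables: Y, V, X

Satisfying assignments: (0,0,0), (0,0,1), (0,1,0), (1,0,1), (1,1,0), (1,1,1)
Count: 6 out of 8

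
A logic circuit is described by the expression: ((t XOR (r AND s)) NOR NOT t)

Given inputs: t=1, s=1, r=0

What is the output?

Substituting: ((1 XOR (0 AND 1)) NOR NOT 1)
= 0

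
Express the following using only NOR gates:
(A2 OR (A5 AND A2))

((A2 NOR ((A5 NOR A5) NOR (A2 NOR A2))) NOR (A2 NOR ((A5 NOR A5) NOR (A2 NOR A2))))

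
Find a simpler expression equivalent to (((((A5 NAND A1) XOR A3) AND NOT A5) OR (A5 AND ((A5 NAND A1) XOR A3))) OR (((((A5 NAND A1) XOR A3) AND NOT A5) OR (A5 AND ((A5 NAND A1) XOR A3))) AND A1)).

By absorption (E OR (E AND v) = E) then distribution ((E AND v) OR (E AND NOT v) = E):
= ((A5 NAND A1) XOR A3)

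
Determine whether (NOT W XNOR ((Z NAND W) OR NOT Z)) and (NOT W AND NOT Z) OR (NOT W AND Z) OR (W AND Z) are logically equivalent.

Yes, they are equivalent — the two output columns agree on all 4 assignments:
W | Z | Expression 1 | Expression 2
-----------------------------------
0 | 0 | 1 | 1
0 | 1 | 1 | 1
1 | 0 | 0 | 0
1 | 1 | 1 | 1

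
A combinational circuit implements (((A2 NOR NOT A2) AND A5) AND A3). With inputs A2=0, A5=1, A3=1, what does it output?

Substituting: (((0 NOR NOT 0) AND 1) AND 1)
= 0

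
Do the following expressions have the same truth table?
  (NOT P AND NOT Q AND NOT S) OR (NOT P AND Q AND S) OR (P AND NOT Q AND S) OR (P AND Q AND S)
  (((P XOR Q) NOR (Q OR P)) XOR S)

Yes, they are equivalent — the two output columns agree on all 8 assignments:
P | Q | S | Expression 1 | Expression 2
---------------------------------------
0 | 0 | 0 | 1 | 1
0 | 0 | 1 | 0 | 0
0 | 1 | 0 | 0 | 0
0 | 1 | 1 | 1 | 1
1 | 0 | 0 | 0 | 0
1 | 0 | 1 | 1 | 1
1 | 1 | 0 | 0 | 0
1 | 1 | 1 | 1 | 1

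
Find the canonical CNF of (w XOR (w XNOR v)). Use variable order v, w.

(NOT v OR w) AND (NOT v OR NOT w)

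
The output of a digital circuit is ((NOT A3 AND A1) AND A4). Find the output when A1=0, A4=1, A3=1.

Substituting: ((NOT 1 AND 0) AND 1)
= 0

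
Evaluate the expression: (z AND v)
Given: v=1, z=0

Substituting: (0 AND 1)
= 0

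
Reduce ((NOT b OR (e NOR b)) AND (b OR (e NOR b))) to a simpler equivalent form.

By distribution ((E OR v) AND (E OR NOT v) = E):
= (e NOR b)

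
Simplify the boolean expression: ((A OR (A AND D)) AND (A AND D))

By absorption (E AND (E OR v) = E):
= (A AND D)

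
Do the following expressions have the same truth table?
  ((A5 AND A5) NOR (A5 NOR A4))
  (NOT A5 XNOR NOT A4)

No. Counterexample: with A4=0, A5=0, Expression 1 = 0 but Expression 2 = 1.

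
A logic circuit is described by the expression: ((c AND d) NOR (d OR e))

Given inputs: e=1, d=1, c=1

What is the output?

Substituting: ((1 AND 1) NOR (1 OR 1))
= 0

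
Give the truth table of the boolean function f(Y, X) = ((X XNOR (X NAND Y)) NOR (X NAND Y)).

Y | X | Output
--------------
0 | 0 | 0
0 | 1 | 0
1 | 0 | 0
1 | 1 | 1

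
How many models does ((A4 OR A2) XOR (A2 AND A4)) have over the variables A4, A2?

Satisfying assignments: (0,1), (1,0)
Count: 2 out of 4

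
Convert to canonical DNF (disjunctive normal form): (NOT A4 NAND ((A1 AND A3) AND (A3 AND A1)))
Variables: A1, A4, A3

(NOT A1 AND NOT A4 AND NOT A3) OR (NOT A1 AND NOT A4 AND A3) OR (NOT A1 AND A4 AND NOT A3) OR (NOT A1 AND A4 AND A3) OR (A1 AND NOT A4 AND NOT A3) OR (A1 AND A4 AND NOT A3) OR (A1 AND A4 AND A3)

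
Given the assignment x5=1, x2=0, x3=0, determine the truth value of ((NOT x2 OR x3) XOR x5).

Substituting: ((NOT 0 OR 0) XOR 1)
= 0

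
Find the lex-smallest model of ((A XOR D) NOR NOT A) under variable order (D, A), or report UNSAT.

D=1, A=1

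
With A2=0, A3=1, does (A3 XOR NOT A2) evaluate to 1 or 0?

Substituting: (1 XOR NOT 0)
= 0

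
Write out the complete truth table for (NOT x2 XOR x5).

x2 | x5 | Output
----------------
0 | 0 | 1
0 | 1 | 0
1 | 0 | 0
1 | 1 | 1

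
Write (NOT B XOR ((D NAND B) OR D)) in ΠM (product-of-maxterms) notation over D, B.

ΠM(0, 2) = (D OR B) AND (NOT D OR B)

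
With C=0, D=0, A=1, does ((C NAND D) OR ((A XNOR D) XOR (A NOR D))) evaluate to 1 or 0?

Substituting: ((0 NAND 0) OR ((1 XNOR 0) XOR (1 NOR 0)))
= 1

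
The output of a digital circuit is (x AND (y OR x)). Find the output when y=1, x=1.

Substituting: (1 AND (1 OR 1))
= 1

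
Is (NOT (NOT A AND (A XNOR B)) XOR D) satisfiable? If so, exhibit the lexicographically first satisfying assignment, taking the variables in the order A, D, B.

A=0, D=0, B=1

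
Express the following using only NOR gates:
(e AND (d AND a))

((e NOR e) NOR (((d NOR d) NOR (a NOR a)) NOR ((d NOR d) NOR (a NOR a))))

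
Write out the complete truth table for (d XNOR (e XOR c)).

e | c | d | Output
------------------
0 | 0 | 0 | 1
0 | 0 | 1 | 0
0 | 1 | 0 | 0
0 | 1 | 1 | 1
1 | 0 | 0 | 0
1 | 0 | 1 | 1
1 | 1 | 0 | 1
1 | 1 | 1 | 0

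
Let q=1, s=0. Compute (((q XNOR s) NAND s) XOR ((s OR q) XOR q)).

Substituting: (((1 XNOR 0) NAND 0) XOR ((0 OR 1) XOR 1))
= 1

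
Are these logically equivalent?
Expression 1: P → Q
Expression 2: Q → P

No, Converse is not equivalent to original (counterexample: Q=0, P=1, R=0)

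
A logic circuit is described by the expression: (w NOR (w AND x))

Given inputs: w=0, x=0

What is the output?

Substituting: (0 NOR (0 AND 0))
= 1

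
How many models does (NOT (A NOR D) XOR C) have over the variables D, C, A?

Satisfying assignments: (0,0,1), (0,1,0), (1,0,0), (1,0,1)
Count: 4 out of 8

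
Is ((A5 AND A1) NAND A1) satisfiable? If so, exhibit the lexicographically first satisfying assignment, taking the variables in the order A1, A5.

A1=0, A5=0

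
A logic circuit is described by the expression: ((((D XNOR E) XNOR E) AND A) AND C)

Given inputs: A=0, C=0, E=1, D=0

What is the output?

Substituting: ((((0 XNOR 1) XNOR 1) AND 0) AND 0)
= 0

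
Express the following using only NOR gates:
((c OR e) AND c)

((((c NOR e) NOR (c NOR e)) NOR ((c NOR e) NOR (c NOR e))) NOR (c NOR c))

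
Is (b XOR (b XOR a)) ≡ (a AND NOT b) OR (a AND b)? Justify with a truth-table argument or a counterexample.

Yes, they are equivalent — the two output columns agree on all 4 assignments:
a | b | Expression 1 | Expression 2
-----------------------------------
0 | 0 | 0 | 0
0 | 1 | 0 | 0
1 | 0 | 1 | 1
1 | 1 | 1 | 1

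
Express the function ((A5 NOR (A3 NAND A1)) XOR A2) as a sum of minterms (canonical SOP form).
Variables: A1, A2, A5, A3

Σm(4, 5, 6, 7, 9, 12, 14, 15) = (NOT A1 AND A2 AND NOT A5 AND NOT A3) OR (NOT A1 AND A2 AND NOT A5 AND A3) OR (NOT A1 AND A2 AND A5 AND NOT A3) OR (NOT A1 AND A2 AND A5 AND A3) OR (A1 AND NOT A2 AND NOT A5 AND A3) OR (A1 AND A2 AND NOT A5 AND NOT A3) OR (A1 AND A2 AND A5 AND NOT A3) OR (A1 AND A2 AND A5 AND A3)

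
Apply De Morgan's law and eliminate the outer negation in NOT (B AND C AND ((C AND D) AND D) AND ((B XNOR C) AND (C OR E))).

NOT B OR NOT C OR NOT ((C AND D) AND D) OR NOT ((B XNOR C) AND (C OR E))
De Morgan's: NOT(AND of terms) = OR of negations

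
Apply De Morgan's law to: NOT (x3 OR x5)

NOT x3 AND NOT x5
De Morgan's: NOT(OR of terms) = AND of negations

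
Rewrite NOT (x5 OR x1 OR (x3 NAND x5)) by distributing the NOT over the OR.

NOT x5 AND NOT x1 AND NOT (x3 NAND x5)
De Morgan's: NOT(OR of terms) = AND of negations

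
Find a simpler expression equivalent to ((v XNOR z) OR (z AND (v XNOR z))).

By absorption (E OR (E AND v) = E):
= (v XNOR z)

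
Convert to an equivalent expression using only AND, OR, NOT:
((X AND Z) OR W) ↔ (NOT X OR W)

(((X AND Z) OR W) AND (NOT X OR W)) OR (NOT ((X AND Z) OR W) AND NOT (NOT X OR W))
(Biconditional = both true or both false)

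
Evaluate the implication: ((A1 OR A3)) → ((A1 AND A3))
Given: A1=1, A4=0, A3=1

Antecedent ((A1 OR A3)) = 1; consequent ((A1 AND A3)) = 1.
1 → 1 = 1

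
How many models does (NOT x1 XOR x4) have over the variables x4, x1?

Satisfying assignments: (0,0), (1,1)
Count: 2 out of 4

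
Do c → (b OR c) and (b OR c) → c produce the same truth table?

No, Converse is not equivalent to original (counterexample: c=0, b=1)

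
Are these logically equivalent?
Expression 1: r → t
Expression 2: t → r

No, Converse is not equivalent to original (counterexample: t=0, r=1, p=0)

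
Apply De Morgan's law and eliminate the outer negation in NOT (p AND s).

NOT p OR NOT s
De Morgan's: NOT(AND of terms) = OR of negations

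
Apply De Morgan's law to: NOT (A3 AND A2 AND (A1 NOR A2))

NOT A3 OR NOT A2 OR NOT (A1 NOR A2)
De Morgan's: NOT(AND of terms) = OR of negations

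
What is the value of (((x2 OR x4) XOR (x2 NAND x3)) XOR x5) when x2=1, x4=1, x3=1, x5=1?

Substituting: (((1 OR 1) XOR (1 NAND 1)) XOR 1)
= 0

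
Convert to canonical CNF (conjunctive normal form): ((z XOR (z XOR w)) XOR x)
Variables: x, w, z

(x OR w OR z) AND (x OR w OR NOT z) AND (NOT x OR NOT w OR z) AND (NOT x OR NOT w OR NOT z)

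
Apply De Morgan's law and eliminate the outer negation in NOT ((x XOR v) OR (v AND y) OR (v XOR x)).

NOT (x XOR v) AND NOT (v AND y) AND NOT (v XOR x)
De Morgan's: NOT(OR of terms) = AND of negations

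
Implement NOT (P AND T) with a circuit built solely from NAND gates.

(((P NAND T) NAND (P NAND T)) NAND ((P NAND T) NAND (P NAND T)))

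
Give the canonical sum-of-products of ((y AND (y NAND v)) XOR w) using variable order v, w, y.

Σm(1, 2, 6, 7) = (NOT v AND NOT w AND y) OR (NOT v AND w AND NOT y) OR (v AND w AND NOT y) OR (v AND w AND y)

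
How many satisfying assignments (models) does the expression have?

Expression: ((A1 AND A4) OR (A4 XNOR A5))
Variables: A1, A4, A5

Satisfying assignments: (0,0,0), (0,1,1), (1,0,0), (1,1,0), (1,1,1)
Count: 5 out of 8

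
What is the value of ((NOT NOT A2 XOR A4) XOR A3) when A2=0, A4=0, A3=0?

Substituting: ((NOT NOT 0 XOR 0) XOR 0)
= 0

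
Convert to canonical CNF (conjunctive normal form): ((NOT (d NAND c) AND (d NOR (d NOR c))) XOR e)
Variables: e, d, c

(e OR d OR c) AND (e OR d OR NOT c) AND (e OR NOT d OR c) AND (e OR NOT d OR NOT c)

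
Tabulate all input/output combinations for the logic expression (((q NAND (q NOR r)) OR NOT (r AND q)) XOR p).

r | p | q | Output
------------------
0 | 0 | 0 | 1
0 | 0 | 1 | 1
0 | 1 | 0 | 0
0 | 1 | 1 | 0
1 | 0 | 0 | 1
1 | 0 | 1 | 1
1 | 1 | 0 | 0
1 | 1 | 1 | 0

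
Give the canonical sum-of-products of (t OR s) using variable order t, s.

Σm(1, 2, 3) = (NOT t AND s) OR (t AND NOT s) OR (t AND s)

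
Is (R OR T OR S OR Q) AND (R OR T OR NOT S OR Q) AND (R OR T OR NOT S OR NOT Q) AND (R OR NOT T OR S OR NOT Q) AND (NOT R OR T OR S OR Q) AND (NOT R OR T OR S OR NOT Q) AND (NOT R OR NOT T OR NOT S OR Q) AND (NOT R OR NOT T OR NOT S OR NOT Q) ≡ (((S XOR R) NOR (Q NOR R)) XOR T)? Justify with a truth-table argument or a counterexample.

Yes, they are equivalent — the two output columns agree on all 16 assignments:
R | T | S | Q | Expression 1 | Expression 2
-------------------------------------------
0 | 0 | 0 | 0 | 0 | 0
0 | 0 | 0 | 1 | 1 | 1
0 | 0 | 1 | 0 | 0 | 0
0 | 0 | 1 | 1 | 0 | 0
0 | 1 | 0 | 0 | 1 | 1
0 | 1 | 0 | 1 | 0 | 0
0 | 1 | 1 | 0 | 1 | 1
0 | 1 | 1 | 1 | 1 | 1
1 | 0 | 0 | 0 | 0 | 0
1 | 0 | 0 | 1 | 0 | 0
1 | 0 | 1 | 0 | 1 | 1
1 | 0 | 1 | 1 | 1 | 1
1 | 1 | 0 | 0 | 1 | 1
1 | 1 | 0 | 1 | 1 | 1
1 | 1 | 1 | 0 | 0 | 0
1 | 1 | 1 | 1 | 0 | 0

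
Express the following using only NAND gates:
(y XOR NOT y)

((y NAND (y NAND (y NAND y))) NAND ((y NAND y) NAND (y NAND (y NAND y))))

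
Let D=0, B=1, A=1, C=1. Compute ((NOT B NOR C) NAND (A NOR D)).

Substituting: ((NOT 1 NOR 1) NAND (1 NOR 0))
= 1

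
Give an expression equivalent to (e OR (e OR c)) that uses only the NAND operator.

((e NAND e) NAND (((e NAND e) NAND (c NAND c)) NAND ((e NAND e) NAND (c NAND c))))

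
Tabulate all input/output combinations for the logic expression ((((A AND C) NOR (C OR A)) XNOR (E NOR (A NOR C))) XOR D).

D | A | E | C | Output
----------------------
0 | 0 | 0 | 0 | 0
0 | 0 | 0 | 1 | 0
0 | 0 | 1 | 0 | 0
0 | 0 | 1 | 1 | 1
0 | 1 | 0 | 0 | 0
0 | 1 | 0 | 1 | 0
0 | 1 | 1 | 0 | 1
0 | 1 | 1 | 1 | 1
1 | 0 | 0 | 0 | 1
1 | 0 | 0 | 1 | 1
1 | 0 | 1 | 0 | 1
1 | 0 | 1 | 1 | 0
1 | 1 | 0 | 0 | 1
1 | 1 | 0 | 1 | 1
1 | 1 | 1 | 0 | 0
1 | 1 | 1 | 1 | 0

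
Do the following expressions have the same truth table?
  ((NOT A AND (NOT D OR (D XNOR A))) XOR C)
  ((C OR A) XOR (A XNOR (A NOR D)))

No. Counterexample: with A=0, D=0, C=0, Expression 1 = 1 but Expression 2 = 0.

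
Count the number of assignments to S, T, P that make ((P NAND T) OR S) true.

Satisfying assignments: (0,0,0), (0,0,1), (0,1,0), (1,0,0), (1,0,1), (1,1,0), (1,1,1)
Count: 7 out of 8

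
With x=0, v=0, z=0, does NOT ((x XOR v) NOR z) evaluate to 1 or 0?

Substituting: NOT ((0 XOR 0) NOR 0)
= 0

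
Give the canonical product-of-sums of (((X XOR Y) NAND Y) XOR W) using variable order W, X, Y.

ΠM(1, 4, 6, 7) = (W OR X OR NOT Y) AND (NOT W OR X OR Y) AND (NOT W OR NOT X OR Y) AND (NOT W OR NOT X OR NOT Y)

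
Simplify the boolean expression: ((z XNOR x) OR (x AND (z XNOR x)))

By absorption (E OR (E AND v) = E):
= (z XNOR x)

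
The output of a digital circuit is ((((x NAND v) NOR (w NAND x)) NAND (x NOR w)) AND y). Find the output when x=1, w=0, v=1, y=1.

Substituting: ((((1 NAND 1) NOR (0 NAND 1)) NAND (1 NOR 0)) AND 1)
= 1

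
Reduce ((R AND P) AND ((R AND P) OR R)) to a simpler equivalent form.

By absorption (E AND (E OR v) = E):
= (R AND P)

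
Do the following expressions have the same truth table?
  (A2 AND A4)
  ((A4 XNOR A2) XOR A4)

No. Counterexample: with A4=0, A2=0, Expression 1 = 0 but Expression 2 = 1.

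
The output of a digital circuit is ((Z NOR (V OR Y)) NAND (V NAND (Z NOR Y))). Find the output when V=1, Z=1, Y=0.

Substituting: ((1 NOR (1 OR 0)) NAND (1 NAND (1 NOR 0)))
= 1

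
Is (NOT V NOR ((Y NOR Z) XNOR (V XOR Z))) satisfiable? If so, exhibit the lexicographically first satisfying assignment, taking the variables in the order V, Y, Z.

V=1, Y=1, Z=0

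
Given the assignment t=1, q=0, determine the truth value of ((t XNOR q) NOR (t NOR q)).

Substituting: ((1 XNOR 0) NOR (1 NOR 0))
= 1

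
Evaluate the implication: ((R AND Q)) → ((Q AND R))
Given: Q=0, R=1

Antecedent ((R AND Q)) = 0; consequent ((Q AND R)) = 0.
0 → 0 = 1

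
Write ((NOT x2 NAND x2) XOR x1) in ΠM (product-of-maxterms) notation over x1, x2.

ΠM(2, 3) = (NOT x1 OR x2) AND (NOT x1 OR NOT x2)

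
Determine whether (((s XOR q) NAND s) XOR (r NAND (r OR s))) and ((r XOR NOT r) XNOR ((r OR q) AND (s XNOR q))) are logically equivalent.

No. Counterexample: with r=0, q=0, s=1, Expression 1 = 1 but Expression 2 = 0.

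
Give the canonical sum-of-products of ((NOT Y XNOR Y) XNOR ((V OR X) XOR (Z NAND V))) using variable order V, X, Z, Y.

Σm(4, 5, 6, 7, 8, 9, 12, 13) = (NOT V AND X AND NOT Z AND NOT Y) OR (NOT V AND X AND NOT Z AND Y) OR (NOT V AND X AND Z AND NOT Y) OR (NOT V AND X AND Z AND Y) OR (V AND NOT X AND NOT Z AND NOT Y) OR (V AND NOT X AND NOT Z AND Y) OR (V AND X AND NOT Z AND NOT Y) OR (V AND X AND NOT Z AND Y)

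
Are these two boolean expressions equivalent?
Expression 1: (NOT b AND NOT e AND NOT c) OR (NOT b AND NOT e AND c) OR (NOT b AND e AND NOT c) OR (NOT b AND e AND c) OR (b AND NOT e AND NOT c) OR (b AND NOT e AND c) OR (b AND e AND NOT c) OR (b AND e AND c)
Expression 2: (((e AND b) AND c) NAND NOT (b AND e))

Yes, they are equivalent — the two output columns agree on all 8 assignments:
b | e | c | Expression 1 | Expression 2
---------------------------------------
0 | 0 | 0 | 1 | 1
0 | 0 | 1 | 1 | 1
0 | 1 | 0 | 1 | 1
0 | 1 | 1 | 1 | 1
1 | 0 | 0 | 1 | 1
1 | 0 | 1 | 1 | 1
1 | 1 | 0 | 1 | 1
1 | 1 | 1 | 1 | 1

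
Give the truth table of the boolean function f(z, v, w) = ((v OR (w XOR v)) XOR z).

z | v | w | Output
------------------
0 | 0 | 0 | 0
0 | 0 | 1 | 1
0 | 1 | 0 | 1
0 | 1 | 1 | 1
1 | 0 | 0 | 1
1 | 0 | 1 | 0
1 | 1 | 0 | 0
1 | 1 | 1 | 0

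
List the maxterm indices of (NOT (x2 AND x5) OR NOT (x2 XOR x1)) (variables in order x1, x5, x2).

ΠM(3) = (x1 OR NOT x5 OR NOT x2)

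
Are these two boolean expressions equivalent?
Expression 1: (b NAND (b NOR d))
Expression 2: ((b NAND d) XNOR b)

No. Counterexample: with b=0, d=0, Expression 1 = 1 but Expression 2 = 0.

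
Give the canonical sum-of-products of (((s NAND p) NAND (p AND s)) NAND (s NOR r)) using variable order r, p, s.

Σm(1, 3, 4, 5, 6, 7) = (NOT r AND NOT p AND s) OR (NOT r AND p AND s) OR (r AND NOT p AND NOT s) OR (r AND NOT p AND s) OR (r AND p AND NOT s) OR (r AND p AND s)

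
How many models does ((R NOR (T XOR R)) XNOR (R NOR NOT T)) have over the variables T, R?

Satisfying assignments: (0,1), (1,1)
Count: 2 out of 4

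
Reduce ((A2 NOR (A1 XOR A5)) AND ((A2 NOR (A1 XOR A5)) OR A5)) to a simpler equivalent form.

By absorption (E AND (E OR v) = E):
= (A2 NOR (A1 XOR A5))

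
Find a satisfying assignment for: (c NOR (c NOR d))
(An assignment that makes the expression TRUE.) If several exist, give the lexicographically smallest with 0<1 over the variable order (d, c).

d=1, c=0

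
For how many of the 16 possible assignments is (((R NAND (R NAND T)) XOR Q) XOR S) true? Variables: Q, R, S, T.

Satisfying assignments: (0,0,0,0), (0,0,0,1), (0,1,0,1), (0,1,1,0), (1,0,1,0), (1,0,1,1), (1,1,0,0), (1,1,1,1)
Count: 8 out of 16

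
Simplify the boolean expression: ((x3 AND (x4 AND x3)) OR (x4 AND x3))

By absorption (E OR (E AND v) = E):
= (x4 AND x3)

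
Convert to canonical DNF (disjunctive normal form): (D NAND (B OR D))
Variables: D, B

(NOT D AND NOT B) OR (NOT D AND B)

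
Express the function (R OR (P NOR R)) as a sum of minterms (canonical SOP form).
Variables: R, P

Σm(0, 2, 3) = (NOT R AND NOT P) OR (R AND NOT P) OR (R AND P)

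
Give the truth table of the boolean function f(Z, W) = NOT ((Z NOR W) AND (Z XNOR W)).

Z | W | Output
--------------
0 | 0 | 0
0 | 1 | 1
1 | 0 | 1
1 | 1 | 1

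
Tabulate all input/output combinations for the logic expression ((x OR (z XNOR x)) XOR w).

x | w | z | Output
------------------
0 | 0 | 0 | 1
0 | 0 | 1 | 0
0 | 1 | 0 | 0
0 | 1 | 1 | 1
1 | 0 | 0 | 1
1 | 0 | 1 | 1
1 | 1 | 0 | 0
1 | 1 | 1 | 0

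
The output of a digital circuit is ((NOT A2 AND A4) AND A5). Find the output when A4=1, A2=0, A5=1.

Substituting: ((NOT 0 AND 1) AND 1)
= 1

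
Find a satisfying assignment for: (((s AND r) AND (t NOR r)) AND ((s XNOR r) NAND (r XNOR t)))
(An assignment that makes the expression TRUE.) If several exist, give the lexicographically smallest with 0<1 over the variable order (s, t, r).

UNSATISFIABLE - no assignment makes this expression true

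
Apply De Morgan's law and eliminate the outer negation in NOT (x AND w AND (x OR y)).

NOT x OR NOT w OR NOT (x OR y)
De Morgan's: NOT(AND of terms) = OR of negations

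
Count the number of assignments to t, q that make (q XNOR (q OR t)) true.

Satisfying assignments: (0,0), (0,1), (1,1)
Count: 3 out of 4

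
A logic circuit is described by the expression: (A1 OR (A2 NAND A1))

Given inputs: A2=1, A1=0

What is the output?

Substituting: (0 OR (1 NAND 0))
= 1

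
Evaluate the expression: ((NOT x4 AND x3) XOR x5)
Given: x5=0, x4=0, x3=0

Substituting: ((NOT 0 AND 0) XOR 0)
= 0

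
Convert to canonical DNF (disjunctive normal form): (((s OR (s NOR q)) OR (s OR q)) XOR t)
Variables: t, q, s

(NOT t AND NOT q AND NOT s) OR (NOT t AND NOT q AND s) OR (NOT t AND q AND NOT s) OR (NOT t AND q AND s)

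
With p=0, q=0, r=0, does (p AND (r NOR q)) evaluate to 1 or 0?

Substituting: (0 AND (0 NOR 0))
= 0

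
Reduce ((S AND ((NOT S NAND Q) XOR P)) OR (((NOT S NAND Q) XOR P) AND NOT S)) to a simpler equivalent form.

By distribution ((E AND v) OR (E AND NOT v) = E):
= ((NOT S NAND Q) XOR P)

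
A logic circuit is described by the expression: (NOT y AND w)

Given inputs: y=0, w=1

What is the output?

Substituting: (NOT 0 AND 1)
= 1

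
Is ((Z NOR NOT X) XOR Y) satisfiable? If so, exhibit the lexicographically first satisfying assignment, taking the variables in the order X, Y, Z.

X=0, Y=1, Z=0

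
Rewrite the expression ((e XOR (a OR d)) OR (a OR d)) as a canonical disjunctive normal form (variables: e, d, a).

(NOT e AND NOT d AND a) OR (NOT e AND d AND NOT a) OR (NOT e AND d AND a) OR (e AND NOT d AND NOT a) OR (e AND NOT d AND a) OR (e AND d AND NOT a) OR (e AND d AND a)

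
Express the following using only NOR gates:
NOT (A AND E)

(((A NOR A) NOR (E NOR E)) NOR ((A NOR A) NOR (E NOR E)))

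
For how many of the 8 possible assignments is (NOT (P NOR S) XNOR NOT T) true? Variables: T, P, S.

Satisfying assignments: (0,0,1), (0,1,0), (0,1,1), (1,0,0)
Count: 4 out of 8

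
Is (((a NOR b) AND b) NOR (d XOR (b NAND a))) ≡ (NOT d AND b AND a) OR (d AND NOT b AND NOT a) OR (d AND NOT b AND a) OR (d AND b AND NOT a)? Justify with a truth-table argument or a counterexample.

Yes, they are equivalent — the two output columns agree on all 8 assignments:
d | b | a | Expression 1 | Expression 2
---------------------------------------
0 | 0 | 0 | 0 | 0
0 | 0 | 1 | 0 | 0
0 | 1 | 0 | 0 | 0
0 | 1 | 1 | 1 | 1
1 | 0 | 0 | 1 | 1
1 | 0 | 1 | 1 | 1
1 | 1 | 0 | 1 | 1
1 | 1 | 1 | 0 | 0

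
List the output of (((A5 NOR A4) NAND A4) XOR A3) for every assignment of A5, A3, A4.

A5 | A3 | A4 | Output
---------------------
0 | 0 | 0 | 1
0 | 0 | 1 | 1
0 | 1 | 0 | 0
0 | 1 | 1 | 0
1 | 0 | 0 | 1
1 | 0 | 1 | 1
1 | 1 | 0 | 0
1 | 1 | 1 | 0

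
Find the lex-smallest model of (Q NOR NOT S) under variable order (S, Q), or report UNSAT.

S=1, Q=0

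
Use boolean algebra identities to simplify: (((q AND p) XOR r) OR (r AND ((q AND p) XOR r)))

By absorption (E OR (E AND v) = E):
= ((q AND p) XOR r)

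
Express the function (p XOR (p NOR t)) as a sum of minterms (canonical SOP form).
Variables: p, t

Σm(0, 2, 3) = (NOT p AND NOT t) OR (p AND NOT t) OR (p AND t)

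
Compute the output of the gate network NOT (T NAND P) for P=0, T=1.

Substituting: NOT (1 NAND 0)
= 0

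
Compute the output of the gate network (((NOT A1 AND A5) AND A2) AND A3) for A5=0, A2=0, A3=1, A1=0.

Substituting: (((NOT 0 AND 0) AND 0) AND 1)
= 0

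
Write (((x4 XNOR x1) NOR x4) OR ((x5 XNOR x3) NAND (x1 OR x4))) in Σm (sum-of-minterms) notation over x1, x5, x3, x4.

Σm(0, 2, 3, 4, 5, 6, 8, 10, 11, 12, 13, 14) = (NOT x1 AND NOT x5 AND NOT x3 AND NOT x4) OR (NOT x1 AND NOT x5 AND x3 AND NOT x4) OR (NOT x1 AND NOT x5 AND x3 AND x4) OR (NOT x1 AND x5 AND NOT x3 AND NOT x4) OR (NOT x1 AND x5 AND NOT x3 AND x4) OR (NOT x1 AND x5 AND x3 AND NOT x4) OR (x1 AND NOT x5 AND NOT x3 AND NOT x4) OR (x1 AND NOT x5 AND x3 AND NOT x4) OR (x1 AND NOT x5 AND x3 AND x4) OR (x1 AND x5 AND NOT x3 AND NOT x4) OR (x1 AND x5 AND NOT x3 AND x4) OR (x1 AND x5 AND x3 AND NOT x4)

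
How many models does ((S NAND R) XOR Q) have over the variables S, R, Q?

Satisfying assignments: (0,0,0), (0,1,0), (1,0,0), (1,1,1)
Count: 4 out of 8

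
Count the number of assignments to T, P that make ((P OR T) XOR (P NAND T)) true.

Satisfying assignments: (0,0), (1,1)
Count: 2 out of 4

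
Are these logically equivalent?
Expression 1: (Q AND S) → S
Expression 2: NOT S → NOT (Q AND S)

Yes, Contrapositive is always equivalent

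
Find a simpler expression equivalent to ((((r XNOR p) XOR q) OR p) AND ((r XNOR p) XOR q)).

By absorption (E AND (E OR v) = E):
= ((r XNOR p) XOR q)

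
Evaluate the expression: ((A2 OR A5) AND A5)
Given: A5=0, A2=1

Substituting: ((1 OR 0) AND 0)
= 0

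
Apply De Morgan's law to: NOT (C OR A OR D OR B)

NOT C AND NOT A AND NOT D AND NOT B
De Morgan's: NOT(OR of terms) = AND of negations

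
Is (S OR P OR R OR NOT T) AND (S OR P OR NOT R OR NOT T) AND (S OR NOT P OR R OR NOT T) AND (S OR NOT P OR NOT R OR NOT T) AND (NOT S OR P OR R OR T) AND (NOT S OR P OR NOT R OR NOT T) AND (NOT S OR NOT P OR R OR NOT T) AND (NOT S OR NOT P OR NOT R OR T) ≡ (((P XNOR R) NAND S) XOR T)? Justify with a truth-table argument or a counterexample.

Yes, they are equivalent — the two output columns agree on all 16 assignments:
S | P | R | T | Expression 1 | Expression 2
-------------------------------------------
0 | 0 | 0 | 0 | 1 | 1
0 | 0 | 0 | 1 | 0 | 0
0 | 0 | 1 | 0 | 1 | 1
0 | 0 | 1 | 1 | 0 | 0
0 | 1 | 0 | 0 | 1 | 1
0 | 1 | 0 | 1 | 0 | 0
0 | 1 | 1 | 0 | 1 | 1
0 | 1 | 1 | 1 | 0 | 0
1 | 0 | 0 | 0 | 0 | 0
1 | 0 | 0 | 1 | 1 | 1
1 | 0 | 1 | 0 | 1 | 1
1 | 0 | 1 | 1 | 0 | 0
1 | 1 | 0 | 0 | 1 | 1
1 | 1 | 0 | 1 | 0 | 0
1 | 1 | 1 | 0 | 0 | 0
1 | 1 | 1 | 1 | 1 | 1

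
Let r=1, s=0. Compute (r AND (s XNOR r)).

Substituting: (1 AND (0 XNOR 1))
= 0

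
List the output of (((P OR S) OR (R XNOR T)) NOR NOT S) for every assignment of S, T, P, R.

S | T | P | R | Output
----------------------
0 | 0 | 0 | 0 | 0
0 | 0 | 0 | 1 | 0
0 | 0 | 1 | 0 | 0
0 | 0 | 1 | 1 | 0
0 | 1 | 0 | 0 | 0
0 | 1 | 0 | 1 | 0
0 | 1 | 1 | 0 | 0
0 | 1 | 1 | 1 | 0
1 | 0 | 0 | 0 | 0
1 | 0 | 0 | 1 | 0
1 | 0 | 1 | 0 | 0
1 | 0 | 1 | 1 | 0
1 | 1 | 0 | 0 | 0
1 | 1 | 0 | 1 | 0
1 | 1 | 1 | 0 | 0
1 | 1 | 1 | 1 | 0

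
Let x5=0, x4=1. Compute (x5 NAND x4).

Substituting: (0 NAND 1)
= 1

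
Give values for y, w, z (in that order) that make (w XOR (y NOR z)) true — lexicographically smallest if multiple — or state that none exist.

y=0, w=0, z=0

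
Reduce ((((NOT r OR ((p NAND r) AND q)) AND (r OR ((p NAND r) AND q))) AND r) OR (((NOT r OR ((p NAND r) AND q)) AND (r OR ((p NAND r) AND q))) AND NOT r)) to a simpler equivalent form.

By distribution ((E AND v) OR (E AND NOT v) = E) then distribution ((E OR v) AND (E OR NOT v) = E):
= ((p NAND r) AND q)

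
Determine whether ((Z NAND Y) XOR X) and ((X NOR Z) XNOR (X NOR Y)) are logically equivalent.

No. Counterexample: with Z=0, Y=0, X=1, Expression 1 = 0 but Expression 2 = 1.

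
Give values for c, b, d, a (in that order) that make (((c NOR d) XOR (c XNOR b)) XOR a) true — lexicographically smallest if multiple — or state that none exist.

c=0, b=0, d=0, a=1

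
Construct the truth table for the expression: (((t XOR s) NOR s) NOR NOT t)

s | t | Output
--------------
0 | 0 | 0
0 | 1 | 1
1 | 0 | 0
1 | 1 | 1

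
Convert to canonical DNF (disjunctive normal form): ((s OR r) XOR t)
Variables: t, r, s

(NOT t AND NOT r AND s) OR (NOT t AND r AND NOT s) OR (NOT t AND r AND s) OR (t AND NOT r AND NOT s)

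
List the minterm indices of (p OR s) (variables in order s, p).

Σm(1, 2, 3) = (NOT s AND p) OR (s AND NOT p) OR (s AND p)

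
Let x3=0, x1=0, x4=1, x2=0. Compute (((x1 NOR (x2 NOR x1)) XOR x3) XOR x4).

Substituting: (((0 NOR (0 NOR 0)) XOR 0) XOR 1)
= 1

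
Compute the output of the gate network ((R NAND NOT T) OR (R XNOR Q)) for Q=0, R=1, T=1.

Substituting: ((1 NAND NOT 1) OR (1 XNOR 0))
= 1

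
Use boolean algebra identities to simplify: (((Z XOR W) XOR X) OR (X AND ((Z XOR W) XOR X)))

By absorption (E OR (E AND v) = E):
= ((Z XOR W) XOR X)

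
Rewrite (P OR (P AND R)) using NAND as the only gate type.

((P NAND P) NAND (((P NAND R) NAND (P NAND R)) NAND ((P NAND R) NAND (P NAND R))))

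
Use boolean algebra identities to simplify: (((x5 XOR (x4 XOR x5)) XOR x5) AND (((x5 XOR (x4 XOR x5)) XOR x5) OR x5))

By absorption (E AND (E OR v) = E) then XOR self-cancellation ((E XOR v) XOR v = E):
= (x4 XOR x5)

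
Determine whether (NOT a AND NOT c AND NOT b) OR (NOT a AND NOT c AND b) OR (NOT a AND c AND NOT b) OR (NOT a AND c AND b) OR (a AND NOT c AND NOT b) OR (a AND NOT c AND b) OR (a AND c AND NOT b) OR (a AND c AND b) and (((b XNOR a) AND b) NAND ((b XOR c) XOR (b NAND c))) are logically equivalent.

Yes, they are equivalent — the two output columns agree on all 8 assignments:
a | c | b | Expression 1 | Expression 2
---------------------------------------
0 | 0 | 0 | 1 | 1
0 | 0 | 1 | 1 | 1
0 | 1 | 0 | 1 | 1
0 | 1 | 1 | 1 | 1
1 | 0 | 0 | 1 | 1
1 | 0 | 1 | 1 | 1
1 | 1 | 0 | 1 | 1
1 | 1 | 1 | 1 | 1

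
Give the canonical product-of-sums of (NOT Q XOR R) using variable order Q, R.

ΠM(1, 2) = (Q OR NOT R) AND (NOT Q OR R)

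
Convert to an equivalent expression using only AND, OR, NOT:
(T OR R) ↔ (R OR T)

((T OR R) AND (R OR T)) OR (NOT (T OR R) AND NOT (R OR T))
(Biconditional = both true or both false)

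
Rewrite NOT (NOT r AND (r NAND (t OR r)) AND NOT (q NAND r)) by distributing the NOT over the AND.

r OR NOT (r NAND (t OR r)) OR (q NAND r)
De Morgan's: NOT(AND of terms) = OR of negations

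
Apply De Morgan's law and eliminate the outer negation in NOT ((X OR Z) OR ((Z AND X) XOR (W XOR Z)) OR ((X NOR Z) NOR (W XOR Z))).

NOT (X OR Z) AND NOT ((Z AND X) XOR (W XOR Z)) AND NOT ((X NOR Z) NOR (W XOR Z))
De Morgan's: NOT(OR of terms) = AND of negations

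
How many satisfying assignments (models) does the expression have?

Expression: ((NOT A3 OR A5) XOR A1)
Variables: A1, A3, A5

Satisfying assignments: (0,0,0), (0,0,1), (0,1,1), (1,1,0)
Count: 4 out of 8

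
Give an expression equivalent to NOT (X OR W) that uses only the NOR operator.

(((X NOR W) NOR (X NOR W)) NOR ((X NOR W) NOR (X NOR W)))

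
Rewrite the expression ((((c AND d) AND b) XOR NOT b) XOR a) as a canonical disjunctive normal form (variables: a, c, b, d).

(NOT a AND NOT c AND NOT b AND NOT d) OR (NOT a AND NOT c AND NOT b AND d) OR (NOT a AND c AND NOT b AND NOT d) OR (NOT a AND c AND NOT b AND d) OR (NOT a AND c AND b AND d) OR (a AND NOT c AND b AND NOT d) OR (a AND NOT c AND b AND d) OR (a AND c AND b AND NOT d)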